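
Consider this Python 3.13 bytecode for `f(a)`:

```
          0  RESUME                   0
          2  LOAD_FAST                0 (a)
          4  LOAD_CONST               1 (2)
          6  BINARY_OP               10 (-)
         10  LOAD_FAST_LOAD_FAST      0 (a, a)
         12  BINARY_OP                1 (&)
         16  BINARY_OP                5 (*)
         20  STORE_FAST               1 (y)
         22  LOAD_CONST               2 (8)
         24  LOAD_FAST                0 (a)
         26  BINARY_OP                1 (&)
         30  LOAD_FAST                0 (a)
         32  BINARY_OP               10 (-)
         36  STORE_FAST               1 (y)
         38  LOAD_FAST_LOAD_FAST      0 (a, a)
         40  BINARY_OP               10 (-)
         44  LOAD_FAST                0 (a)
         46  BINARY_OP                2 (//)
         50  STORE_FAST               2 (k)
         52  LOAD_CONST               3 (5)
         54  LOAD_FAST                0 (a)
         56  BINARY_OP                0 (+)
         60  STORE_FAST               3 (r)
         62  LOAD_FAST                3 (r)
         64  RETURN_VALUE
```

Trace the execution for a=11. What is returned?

LOAD_FAST a → push 11. Stack: [11]
LOAD_CONST → push 2. Stack: [11, 2]
BINARY_OP - → 11 - 2 = 9. Stack: [9]
LOAD_FAST_LOAD_FAST a,a → push 11,11. Stack: [9, 11, 11]
BINARY_OP & → 11 & 11 = 11. Stack: [9, 11]
BINARY_OP * → 9 * 11 = 99. Stack: [99]
STORE_FAST y → y=99. Stack: []
LOAD_CONST → push 8. Stack: [8]
LOAD_FAST a → push 11. Stack: [8, 11]
BINARY_OP & → 8 & 11 = 8. Stack: [8]
LOAD_FAST a → push 11. Stack: [8, 11]
BINARY_OP - → 8 - 11 = -3. Stack: [-3]
STORE_FAST y → y=-3. Stack: []
LOAD_FAST_LOAD_FAST a,a → push 11,11. Stack: [11, 11]
BINARY_OP - → 11 - 11 = 0. Stack: [0]
LOAD_FAST a → push 11. Stack: [0, 11]
BINARY_OP // → 0 // 11 = 0. Stack: [0]
STORE_FAST k → k=0. Stack: []
LOAD_CONST → push 5. Stack: [5]
LOAD_FAST a → push 11. Stack: [5, 11]
BINARY_OP + → 5 + 11 = 16. Stack: [16]
STORE_FAST r → r=16. Stack: []
LOAD_FAST r → push 16. Stack: [16]
RETURN_VALUE → return 16.

16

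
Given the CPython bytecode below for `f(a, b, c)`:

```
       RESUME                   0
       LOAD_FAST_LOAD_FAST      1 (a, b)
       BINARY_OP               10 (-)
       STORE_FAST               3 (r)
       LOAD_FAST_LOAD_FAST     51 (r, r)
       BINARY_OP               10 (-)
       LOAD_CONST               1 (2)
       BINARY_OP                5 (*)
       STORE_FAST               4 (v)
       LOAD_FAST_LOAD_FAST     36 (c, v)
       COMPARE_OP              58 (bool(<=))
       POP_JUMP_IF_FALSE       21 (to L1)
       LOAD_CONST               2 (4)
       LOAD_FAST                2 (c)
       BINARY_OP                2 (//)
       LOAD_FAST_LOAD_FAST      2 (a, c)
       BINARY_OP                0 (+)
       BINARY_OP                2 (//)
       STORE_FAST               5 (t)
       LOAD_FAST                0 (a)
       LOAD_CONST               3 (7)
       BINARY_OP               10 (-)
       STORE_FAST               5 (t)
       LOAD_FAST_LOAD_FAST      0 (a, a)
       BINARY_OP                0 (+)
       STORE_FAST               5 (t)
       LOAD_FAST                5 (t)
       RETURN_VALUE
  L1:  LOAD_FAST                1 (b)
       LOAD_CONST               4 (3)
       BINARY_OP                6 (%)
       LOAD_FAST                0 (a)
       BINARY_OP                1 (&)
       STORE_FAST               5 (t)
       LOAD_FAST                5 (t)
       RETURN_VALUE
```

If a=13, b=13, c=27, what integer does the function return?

1

LOAD_FAST_LOAD_FAST a,b → push 13,13. Stack: [13, 13]
BINARY_OP - → 13 - 13 = 0. Stack: [0]
STORE_FAST r → r=0. Stack: []
LOAD_FAST_LOAD_FAST r,r → push 0,0. Stack: [0, 0]
BINARY_OP - → 0 - 0 = 0. Stack: [0]
LOAD_CONST → push 2. Stack: [0, 2]
BINARY_OP * → 0 * 2 = 0. Stack: [0]
STORE_FAST v → v=0. Stack: []
LOAD_FAST_LOAD_FAST c,v → push 27,0. Stack: [27, 0]
COMPARE_OP bool(<=) → 27 vs 0 = False. Stack: [False]
POP_JUMP_IF_FALSE → pop False; jump. Stack: []
LOAD_FAST b → push 13. Stack: [13]
LOAD_CONST → push 3. Stack: [13, 3]
BINARY_OP % → 13 % 3 = 1. Stack: [1]
LOAD_FAST a → push 13. Stack: [1, 13]
BINARY_OP & → 1 & 13 = 1. Stack: [1]
STORE_FAST t → t=1. Stack: []
LOAD_FAST t → push 1. Stack: [1]
RETURN_VALUE → return 1.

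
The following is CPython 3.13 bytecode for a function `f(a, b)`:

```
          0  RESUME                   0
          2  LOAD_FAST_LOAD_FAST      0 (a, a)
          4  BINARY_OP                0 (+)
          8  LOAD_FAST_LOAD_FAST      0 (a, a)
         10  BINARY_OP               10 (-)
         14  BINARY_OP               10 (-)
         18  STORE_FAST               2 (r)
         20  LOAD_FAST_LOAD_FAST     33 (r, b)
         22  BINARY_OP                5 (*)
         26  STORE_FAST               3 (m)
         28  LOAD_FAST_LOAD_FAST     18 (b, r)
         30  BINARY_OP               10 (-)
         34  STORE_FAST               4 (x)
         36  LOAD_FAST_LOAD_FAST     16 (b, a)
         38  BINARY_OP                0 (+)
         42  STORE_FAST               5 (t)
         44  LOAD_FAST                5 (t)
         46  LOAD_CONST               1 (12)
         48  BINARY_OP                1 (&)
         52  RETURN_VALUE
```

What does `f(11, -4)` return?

4

LOAD_FAST_LOAD_FAST a,a → push 11,11. Stack: [11, 11]
BINARY_OP + → 11 + 11 = 22. Stack: [22]
LOAD_FAST_LOAD_FAST a,a → push 11,11. Stack: [22, 11, 11]
BINARY_OP - → 11 - 11 = 0. Stack: [22, 0]
BINARY_OP - → 22 - 0 = 22. Stack: [22]
STORE_FAST r → r=22. Stack: []
LOAD_FAST_LOAD_FAST r,b → push 22,-4. Stack: [22, -4]
BINARY_OP * → 22 * -4 = -88. Stack: [-88]
STORE_FAST m → m=-88. Stack: []
LOAD_FAST_LOAD_FAST b,r → push -4,22. Stack: [-4, 22]
BINARY_OP - → -4 - 22 = -26. Stack: [-26]
STORE_FAST x → x=-26. Stack: []
LOAD_FAST_LOAD_FAST b,a → push -4,11. Stack: [-4, 11]
BINARY_OP + → -4 + 11 = 7. Stack: [7]
STORE_FAST t → t=7. Stack: []
LOAD_FAST t → push 7. Stack: [7]
LOAD_CONST → push 12. Stack: [7, 12]
BINARY_OP & → 7 & 12 = 4. Stack: [4]
RETURN_VALUE → return 4.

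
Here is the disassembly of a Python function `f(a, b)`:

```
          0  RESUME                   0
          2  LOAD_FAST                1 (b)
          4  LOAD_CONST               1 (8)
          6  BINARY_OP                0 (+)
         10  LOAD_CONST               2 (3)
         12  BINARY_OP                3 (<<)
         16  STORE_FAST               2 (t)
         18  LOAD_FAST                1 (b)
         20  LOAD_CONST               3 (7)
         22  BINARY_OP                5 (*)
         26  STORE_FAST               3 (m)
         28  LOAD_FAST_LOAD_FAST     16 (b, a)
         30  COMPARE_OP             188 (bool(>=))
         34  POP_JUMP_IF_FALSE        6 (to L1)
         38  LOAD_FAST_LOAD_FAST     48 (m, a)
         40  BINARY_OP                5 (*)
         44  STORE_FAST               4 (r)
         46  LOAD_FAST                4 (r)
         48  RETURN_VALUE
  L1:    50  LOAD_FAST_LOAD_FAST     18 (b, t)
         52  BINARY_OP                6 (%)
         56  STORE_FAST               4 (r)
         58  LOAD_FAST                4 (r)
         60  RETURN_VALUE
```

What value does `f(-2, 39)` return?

LOAD_FAST b → push 39. Stack: [39]
LOAD_CONST → push 8. Stack: [39, 8]
BINARY_OP + → 39 + 8 = 47. Stack: [47]
LOAD_CONST → push 3. Stack: [47, 3]
BINARY_OP << → 47 << 3 = 376. Stack: [376]
STORE_FAST t → t=376. Stack: []
LOAD_FAST b → push 39. Stack: [39]
LOAD_CONST → push 7. Stack: [39, 7]
BINARY_OP * → 39 * 7 = 273. Stack: [273]
STORE_FAST m → m=273. Stack: []
LOAD_FAST_LOAD_FAST b,a → push 39,-2. Stack: [39, -2]
COMPARE_OP bool(>=) → 39 vs -2 = True. Stack: [True]
POP_JUMP_IF_FALSE → pop True; no jump. Stack: []
LOAD_FAST_LOAD_FAST m,a → push 273,-2. Stack: [273, -2]
BINARY_OP * → 273 * -2 = -546. Stack: [-546]
STORE_FAST r → r=-546. Stack: []
LOAD_FAST r → push -546. Stack: [-546]
RETURN_VALUE → return -546.

-546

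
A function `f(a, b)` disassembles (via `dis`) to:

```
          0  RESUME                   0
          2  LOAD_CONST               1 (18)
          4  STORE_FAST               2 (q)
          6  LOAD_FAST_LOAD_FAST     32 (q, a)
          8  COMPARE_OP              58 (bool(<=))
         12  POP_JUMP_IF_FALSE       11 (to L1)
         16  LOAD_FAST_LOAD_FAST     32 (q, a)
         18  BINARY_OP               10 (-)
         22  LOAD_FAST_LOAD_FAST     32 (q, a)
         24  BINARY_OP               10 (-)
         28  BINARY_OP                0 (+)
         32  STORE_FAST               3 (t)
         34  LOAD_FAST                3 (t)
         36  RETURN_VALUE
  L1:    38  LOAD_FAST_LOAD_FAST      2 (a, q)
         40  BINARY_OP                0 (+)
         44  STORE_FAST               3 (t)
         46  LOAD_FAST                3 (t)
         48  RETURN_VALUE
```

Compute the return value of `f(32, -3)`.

-28

LOAD_CONST → push 18. Stack: [18]
STORE_FAST q → q=18. Stack: []
LOAD_FAST_LOAD_FAST q,a → push 18,32. Stack: [18, 32]
COMPARE_OP bool(<=) → 18 vs 32 = True. Stack: [True]
POP_JUMP_IF_FALSE → pop True; no jump. Stack: []
LOAD_FAST_LOAD_FAST q,a → push 18,32. Stack: [18, 32]
BINARY_OP - → 18 - 32 = -14. Stack: [-14]
LOAD_FAST_LOAD_FAST q,a → push 18,32. Stack: [-14, 18, 32]
BINARY_OP - → 18 - 32 = -14. Stack: [-14, -14]
BINARY_OP + → -14 + -14 = -28. Stack: [-28]
STORE_FAST t → t=-28. Stack: []
LOAD_FAST t → push -28. Stack: [-28]
RETURN_VALUE → return -28.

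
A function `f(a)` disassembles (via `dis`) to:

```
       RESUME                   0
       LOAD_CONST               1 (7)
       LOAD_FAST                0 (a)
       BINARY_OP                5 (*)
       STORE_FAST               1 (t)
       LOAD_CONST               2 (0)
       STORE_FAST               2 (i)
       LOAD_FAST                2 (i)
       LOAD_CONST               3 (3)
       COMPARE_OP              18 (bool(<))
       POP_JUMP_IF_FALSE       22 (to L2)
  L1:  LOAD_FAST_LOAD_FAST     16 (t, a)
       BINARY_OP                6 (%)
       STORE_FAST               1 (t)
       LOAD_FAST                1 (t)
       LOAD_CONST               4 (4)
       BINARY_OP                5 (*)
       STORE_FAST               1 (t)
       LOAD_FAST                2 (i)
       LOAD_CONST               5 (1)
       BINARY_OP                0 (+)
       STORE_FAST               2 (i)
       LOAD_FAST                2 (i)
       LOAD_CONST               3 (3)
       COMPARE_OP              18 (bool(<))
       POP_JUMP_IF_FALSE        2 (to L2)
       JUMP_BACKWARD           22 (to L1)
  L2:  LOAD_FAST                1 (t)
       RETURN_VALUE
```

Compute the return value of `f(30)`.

0

LOAD_CONST → push 7. Stack: [7]
LOAD_FAST a → push 30. Stack: [7, 30]
BINARY_OP * → 7 * 30 = 210. Stack: [210]
STORE_FAST t → t=210. Stack: []
LOAD_CONST → push 0. Stack: [0]
STORE_FAST i → i=0. Stack: []
LOAD_FAST i → push 0. Stack: [0]
LOAD_CONST → push 3. Stack: [0, 3]
COMPARE_OP bool(<) → 0 vs 3 = True. Stack: [True]
POP_JUMP_IF_FALSE → pop True; no jump. Stack: []
LOAD_FAST_LOAD_FAST t,a → push 210,30. Stack: [210, 30]
BINARY_OP % → 210 % 30 = 0. Stack: [0]
STORE_FAST t → t=0. Stack: []
LOAD_FAST t → push 0. Stack: [0]
LOAD_CONST → push 4. Stack: [0, 4]
BINARY_OP * → 0 * 4 = 0. Stack: [0]
STORE_FAST t → t=0. Stack: []
LOAD_FAST i → push 0. Stack: [0]
LOAD_CONST → push 1. Stack: [0, 1]
BINARY_OP + → 0 + 1 = 1. Stack: [1]
STORE_FAST i → i=1. Stack: []
LOAD_FAST i → push 1. Stack: [1]
LOAD_CONST → push 3. Stack: [1, 3]
COMPARE_OP bool(<) → 1 vs 3 = True. Stack: [True]
POP_JUMP_IF_FALSE → pop True; no jump. Stack: []
LOAD_FAST_LOAD_FAST t,a → push 0,30. Stack: [0, 30]
BINARY_OP % → 0 % 30 = 0. Stack: [0]
STORE_FAST t → t=0. Stack: []
LOAD_FAST t → push 0. Stack: [0]
LOAD_CONST → push 4. Stack: [0, 4]
BINARY_OP * → 0 * 4 = 0. Stack: [0]
STORE_FAST t → t=0. Stack: []
LOAD_FAST i → push 1. Stack: [1]
LOAD_CONST → push 1. Stack: [1, 1]
BINARY_OP + → 1 + 1 = 2. Stack: [2]
STORE_FAST i → i=2. Stack: []
LOAD_FAST i → push 2. Stack: [2]
LOAD_CONST → push 3. Stack: [2, 3]
COMPARE_OP bool(<) → 2 vs 3 = True. Stack: [True]
POP_JUMP_IF_FALSE → pop True; no jump. Stack: []
LOAD_FAST_LOAD_FAST t,a → push 0,30. Stack: [0, 30]
BINARY_OP % → 0 % 30 = 0. Stack: [0]
STORE_FAST t → t=0. Stack: []
LOAD_FAST t → push 0. Stack: [0]
LOAD_CONST → push 4. Stack: [0, 4]
BINARY_OP * → 0 * 4 = 0. Stack: [0]
STORE_FAST t → t=0. Stack: []
LOAD_FAST i → push 2. Stack: [2]
LOAD_CONST → push 1. Stack: [2, 1]
BINARY_OP + → 2 + 1 = 3. Stack: [3]
STORE_FAST i → i=3. Stack: []
LOAD_FAST i → push 3. Stack: [3]
LOAD_CONST → push 3. Stack: [3, 3]
COMPARE_OP bool(<) → 3 vs 3 = False. Stack: [False]
POP_JUMP_IF_FALSE → pop False; jump. Stack: []
LOAD_FAST t → push 0. Stack: [0]
RETURN_VALUE → return 0.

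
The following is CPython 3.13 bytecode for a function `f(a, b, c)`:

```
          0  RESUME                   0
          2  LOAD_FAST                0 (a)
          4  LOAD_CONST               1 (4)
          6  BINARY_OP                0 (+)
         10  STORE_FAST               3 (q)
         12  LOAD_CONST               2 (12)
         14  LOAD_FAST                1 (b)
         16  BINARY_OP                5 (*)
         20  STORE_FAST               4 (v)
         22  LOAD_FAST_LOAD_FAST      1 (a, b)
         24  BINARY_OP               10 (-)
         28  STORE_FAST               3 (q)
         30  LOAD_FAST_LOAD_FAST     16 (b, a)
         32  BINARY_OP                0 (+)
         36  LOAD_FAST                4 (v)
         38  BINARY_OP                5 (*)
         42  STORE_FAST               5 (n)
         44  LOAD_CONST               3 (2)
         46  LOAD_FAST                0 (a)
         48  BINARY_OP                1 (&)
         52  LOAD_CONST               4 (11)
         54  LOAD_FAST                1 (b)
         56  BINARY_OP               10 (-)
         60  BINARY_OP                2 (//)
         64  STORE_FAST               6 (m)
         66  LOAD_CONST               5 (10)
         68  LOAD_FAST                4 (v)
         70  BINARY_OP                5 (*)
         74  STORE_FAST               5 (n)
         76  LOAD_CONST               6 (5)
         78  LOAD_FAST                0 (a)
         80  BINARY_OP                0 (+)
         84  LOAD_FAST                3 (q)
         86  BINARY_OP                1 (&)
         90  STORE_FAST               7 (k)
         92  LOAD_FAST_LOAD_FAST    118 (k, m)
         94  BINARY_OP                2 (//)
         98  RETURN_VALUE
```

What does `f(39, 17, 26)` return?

-4

LOAD_FAST a → push 39. Stack: [39]
LOAD_CONST → push 4. Stack: [39, 4]
BINARY_OP + → 39 + 4 = 43. Stack: [43]
STORE_FAST q → q=43. Stack: []
LOAD_CONST → push 12. Stack: [12]
LOAD_FAST b → push 17. Stack: [12, 17]
BINARY_OP * → 12 * 17 = 204. Stack: [204]
STORE_FAST v → v=204. Stack: []
LOAD_FAST_LOAD_FAST a,b → push 39,17. Stack: [39, 17]
BINARY_OP - → 39 - 17 = 22. Stack: [22]
STORE_FAST q → q=22. Stack: []
LOAD_FAST_LOAD_FAST b,a → push 17,39. Stack: [17, 39]
BINARY_OP + → 17 + 39 = 56. Stack: [56]
LOAD_FAST v → push 204. Stack: [56, 204]
BINARY_OP * → 56 * 204 = 11424. Stack: [11424]
STORE_FAST n → n=11424. Stack: []
LOAD_CONST → push 2. Stack: [2]
LOAD_FAST a → push 39. Stack: [2, 39]
BINARY_OP & → 2 & 39 = 2. Stack: [2]
LOAD_CONST → push 11. Stack: [2, 11]
LOAD_FAST b → push 17. Stack: [2, 11, 17]
BINARY_OP - → 11 - 17 = -6. Stack: [2, -6]
BINARY_OP // → 2 // -6 = -1. Stack: [-1]
STORE_FAST m → m=-1. Stack: []
LOAD_CONST → push 10. Stack: [10]
LOAD_FAST v → push 204. Stack: [10, 204]
BINARY_OP * → 10 * 204 = 2040. Stack: [2040]
STORE_FAST n → n=2040. Stack: []
LOAD_CONST → push 5. Stack: [5]
LOAD_FAST a → push 39. Stack: [5, 39]
BINARY_OP + → 5 + 39 = 44. Stack: [44]
LOAD_FAST q → push 22. Stack: [44, 22]
BINARY_OP & → 44 & 22 = 4. Stack: [4]
STORE_FAST k → k=4. Stack: []
LOAD_FAST_LOAD_FAST k,m → push 4,-1. Stack: [4, -1]
BINARY_OP // → 4 // -1 = -4. Stack: [-4]
RETURN_VALUE → return -4.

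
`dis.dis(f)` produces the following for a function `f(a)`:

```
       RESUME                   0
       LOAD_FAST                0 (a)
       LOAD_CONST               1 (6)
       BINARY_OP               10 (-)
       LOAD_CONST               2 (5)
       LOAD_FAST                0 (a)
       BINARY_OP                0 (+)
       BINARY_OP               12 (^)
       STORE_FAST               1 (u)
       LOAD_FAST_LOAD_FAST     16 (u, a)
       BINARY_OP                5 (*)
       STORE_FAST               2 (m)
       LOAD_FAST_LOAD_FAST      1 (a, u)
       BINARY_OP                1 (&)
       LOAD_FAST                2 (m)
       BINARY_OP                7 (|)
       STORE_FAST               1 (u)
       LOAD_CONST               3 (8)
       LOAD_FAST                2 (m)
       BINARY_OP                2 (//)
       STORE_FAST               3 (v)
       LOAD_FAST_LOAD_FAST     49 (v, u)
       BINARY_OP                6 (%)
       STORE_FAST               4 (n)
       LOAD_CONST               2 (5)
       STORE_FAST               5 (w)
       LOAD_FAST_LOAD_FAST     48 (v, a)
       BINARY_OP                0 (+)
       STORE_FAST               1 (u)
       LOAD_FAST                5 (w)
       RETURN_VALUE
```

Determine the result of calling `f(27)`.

5

LOAD_FAST a → push 27. Stack: [27]
LOAD_CONST → push 6. Stack: [27, 6]
BINARY_OP - → 27 - 6 = 21. Stack: [21]
LOAD_CONST → push 5. Stack: [21, 5]
LOAD_FAST a → push 27. Stack: [21, 5, 27]
BINARY_OP + → 5 + 27 = 32. Stack: [21, 32]
BINARY_OP ^ → 21 ^ 32 = 53. Stack: [53]
STORE_FAST u → u=53. Stack: []
LOAD_FAST_LOAD_FAST u,a → push 53,27. Stack: [53, 27]
BINARY_OP * → 53 * 27 = 1431. Stack: [1431]
STORE_FAST m → m=1431. Stack: []
LOAD_FAST_LOAD_FAST a,u → push 27,53. Stack: [27, 53]
BINARY_OP & → 27 & 53 = 17. Stack: [17]
LOAD_FAST m → push 1431. Stack: [17, 1431]
BINARY_OP | → 17 | 1431 = 1431. Stack: [1431]
STORE_FAST u → u=1431. Stack: []
LOAD_CONST → push 8. Stack: [8]
LOAD_FAST m → push 1431. Stack: [8, 1431]
BINARY_OP // → 8 // 1431 = 0. Stack: [0]
STORE_FAST v → v=0. Stack: []
LOAD_FAST_LOAD_FAST v,u → push 0,1431. Stack: [0, 1431]
BINARY_OP % → 0 % 1431 = 0. Stack: [0]
STORE_FAST n → n=0. Stack: []
LOAD_CONST → push 5. Stack: [5]
STORE_FAST w → w=5. Stack: []
LOAD_FAST_LOAD_FAST v,a → push 0,27. Stack: [0, 27]
BINARY_OP + → 0 + 27 = 27. Stack: [27]
STORE_FAST u → u=27. Stack: []
LOAD_FAST w → push 5. Stack: [5]
RETURN_VALUE → return 5.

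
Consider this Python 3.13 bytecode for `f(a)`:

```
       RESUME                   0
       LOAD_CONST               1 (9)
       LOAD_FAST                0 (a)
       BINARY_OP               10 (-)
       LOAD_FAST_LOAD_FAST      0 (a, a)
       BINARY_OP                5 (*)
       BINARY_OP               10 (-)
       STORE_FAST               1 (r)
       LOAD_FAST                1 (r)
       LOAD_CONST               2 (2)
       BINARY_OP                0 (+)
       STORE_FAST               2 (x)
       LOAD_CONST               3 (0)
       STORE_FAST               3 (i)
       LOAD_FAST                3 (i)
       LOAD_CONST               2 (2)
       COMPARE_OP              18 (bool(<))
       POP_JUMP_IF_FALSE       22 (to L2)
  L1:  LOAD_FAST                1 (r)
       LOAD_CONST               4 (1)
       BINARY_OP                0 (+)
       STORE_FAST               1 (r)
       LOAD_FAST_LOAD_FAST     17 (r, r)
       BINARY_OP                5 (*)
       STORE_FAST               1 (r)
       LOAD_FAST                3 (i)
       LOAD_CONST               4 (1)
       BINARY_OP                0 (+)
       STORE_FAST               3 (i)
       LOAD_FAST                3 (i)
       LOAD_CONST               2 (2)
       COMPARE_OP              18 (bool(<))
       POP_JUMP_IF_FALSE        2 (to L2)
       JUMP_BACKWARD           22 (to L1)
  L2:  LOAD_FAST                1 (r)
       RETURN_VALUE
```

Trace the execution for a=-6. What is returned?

160801

LOAD_CONST → push 9. Stack: [9]
LOAD_FAST a → push -6. Stack: [9, -6]
BINARY_OP - → 9 - -6 = 15. Stack: [15]
LOAD_FAST_LOAD_FAST a,a → push -6,-6. Stack: [15, -6, -6]
BINARY_OP * → -6 * -6 = 36. Stack: [15, 36]
BINARY_OP - → 15 - 36 = -21. Stack: [-21]
STORE_FAST r → r=-21. Stack: []
LOAD_FAST r → push -21. Stack: [-21]
LOAD_CONST → push 2. Stack: [-21, 2]
BINARY_OP + → -21 + 2 = -19. Stack: [-19]
STORE_FAST x → x=-19. Stack: []
LOAD_CONST → push 0. Stack: [0]
STORE_FAST i → i=0. Stack: []
LOAD_FAST i → push 0. Stack: [0]
LOAD_CONST → push 2. Stack: [0, 2]
COMPARE_OP bool(<) → 0 vs 2 = True. Stack: [True]
POP_JUMP_IF_FALSE → pop True; no jump. Stack: []
LOAD_FAST r → push -21. Stack: [-21]
LOAD_CONST → push 1. Stack: [-21, 1]
BINARY_OP + → -21 + 1 = -20. Stack: [-20]
STORE_FAST r → r=-20. Stack: []
LOAD_FAST_LOAD_FAST r,r → push -20,-20. Stack: [-20, -20]
BINARY_OP * → -20 * -20 = 400. Stack: [400]
STORE_FAST r → r=400. Stack: []
LOAD_FAST i → push 0. Stack: [0]
LOAD_CONST → push 1. Stack: [0, 1]
BINARY_OP + → 0 + 1 = 1. Stack: [1]
STORE_FAST i → i=1. Stack: []
LOAD_FAST i → push 1. Stack: [1]
LOAD_CONST → push 2. Stack: [1, 2]
COMPARE_OP bool(<) → 1 vs 2 = True. Stack: [True]
POP_JUMP_IF_FALSE → pop True; no jump. Stack: []
LOAD_FAST r → push 400. Stack: [400]
LOAD_CONST → push 1. Stack: [400, 1]
BINARY_OP + → 400 + 1 = 401. Stack: [401]
STORE_FAST r → r=401. Stack: []
LOAD_FAST_LOAD_FAST r,r → push 401,401. Stack: [401, 401]
BINARY_OP * → 401 * 401 = 160801. Stack: [160801]
STORE_FAST r → r=160801. Stack: []
LOAD_FAST i → push 1. Stack: [1]
LOAD_CONST → push 1. Stack: [1, 1]
BINARY_OP + → 1 + 1 = 2. Stack: [2]
STORE_FAST i → i=2. Stack: []
LOAD_FAST i → push 2. Stack: [2]
LOAD_CONST → push 2. Stack: [2, 2]
COMPARE_OP bool(<) → 2 vs 2 = False. Stack: [False]
POP_JUMP_IF_FALSE → pop False; jump. Stack: []
LOAD_FAST r → push 160801. Stack: [160801]
RETURN_VALUE → return 160801.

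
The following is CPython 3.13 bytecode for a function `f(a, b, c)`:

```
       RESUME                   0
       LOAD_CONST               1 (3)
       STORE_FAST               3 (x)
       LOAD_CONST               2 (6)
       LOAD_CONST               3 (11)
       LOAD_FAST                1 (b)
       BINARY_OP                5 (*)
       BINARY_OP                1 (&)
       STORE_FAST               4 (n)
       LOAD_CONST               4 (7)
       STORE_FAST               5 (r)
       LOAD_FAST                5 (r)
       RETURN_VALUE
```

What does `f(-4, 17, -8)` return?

7

LOAD_CONST → push 3. Stack: [3]
STORE_FAST x → x=3. Stack: []
LOAD_CONST → push 6. Stack: [6]
LOAD_CONST → push 11. Stack: [6, 11]
LOAD_FAST b → push 17. Stack: [6, 11, 17]
BINARY_OP * → 11 * 17 = 187. Stack: [6, 187]
BINARY_OP & → 6 & 187 = 2. Stack: [2]
STORE_FAST n → n=2. Stack: []
LOAD_CONST → push 7. Stack: [7]
STORE_FAST r → r=7. Stack: []
LOAD_FAST r → push 7. Stack: [7]
RETURN_VALUE → return 7.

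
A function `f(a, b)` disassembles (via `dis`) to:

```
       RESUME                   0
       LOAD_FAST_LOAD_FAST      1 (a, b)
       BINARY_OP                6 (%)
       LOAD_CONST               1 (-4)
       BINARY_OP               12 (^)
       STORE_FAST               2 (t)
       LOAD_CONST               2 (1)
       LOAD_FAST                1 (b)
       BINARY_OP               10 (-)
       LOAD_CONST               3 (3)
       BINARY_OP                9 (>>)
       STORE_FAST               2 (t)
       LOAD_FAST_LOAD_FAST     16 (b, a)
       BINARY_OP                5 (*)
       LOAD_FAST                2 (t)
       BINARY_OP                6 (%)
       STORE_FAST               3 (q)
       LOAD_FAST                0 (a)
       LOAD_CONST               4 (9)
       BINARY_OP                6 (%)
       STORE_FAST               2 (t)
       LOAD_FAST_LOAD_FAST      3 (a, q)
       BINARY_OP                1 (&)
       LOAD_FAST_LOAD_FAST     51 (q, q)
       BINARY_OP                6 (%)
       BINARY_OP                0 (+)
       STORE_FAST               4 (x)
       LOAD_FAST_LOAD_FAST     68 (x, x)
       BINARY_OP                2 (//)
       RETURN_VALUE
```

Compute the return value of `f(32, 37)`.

1

LOAD_FAST_LOAD_FAST a,b → push 32,37. Stack: [32, 37]
BINARY_OP % → 32 % 37 = 32. Stack: [32]
LOAD_CONST → push -4. Stack: [32, -4]
BINARY_OP ^ → 32 ^ -4 = -36. Stack: [-36]
STORE_FAST t → t=-36. Stack: []
LOAD_CONST → push 1. Stack: [1]
LOAD_FAST b → push 37. Stack: [1, 37]
BINARY_OP - → 1 - 37 = -36. Stack: [-36]
LOAD_CONST → push 3. Stack: [-36, 3]
BINARY_OP >> → -36 >> 3 = -5. Stack: [-5]
STORE_FAST t → t=-5. Stack: []
LOAD_FAST_LOAD_FAST b,a → push 37,32. Stack: [37, 32]
BINARY_OP * → 37 * 32 = 1184. Stack: [1184]
LOAD_FAST t → push -5. Stack: [1184, -5]
BINARY_OP % → 1184 % -5 = -1. Stack: [-1]
STORE_FAST q → q=-1. Stack: []
LOAD_FAST a → push 32. Stack: [32]
LOAD_CONST → push 9. Stack: [32, 9]
BINARY_OP % → 32 % 9 = 5. Stack: [5]
STORE_FAST t → t=5. Stack: []
LOAD_FAST_LOAD_FAST a,q → push 32,-1. Stack: [32, -1]
BINARY_OP & → 32 & -1 = 32. Stack: [32]
LOAD_FAST_LOAD_FAST q,q → push -1,-1. Stack: [32, -1, -1]
BINARY_OP % → -1 % -1 = 0. Stack: [32, 0]
BINARY_OP + → 32 + 0 = 32. Stack: [32]
STORE_FAST x → x=32. Stack: []
LOAD_FAST_LOAD_FAST x,x → push 32,32. Stack: [32, 32]
BINARY_OP // → 32 // 32 = 1. Stack: [1]
RETURN_VALUE → return 1.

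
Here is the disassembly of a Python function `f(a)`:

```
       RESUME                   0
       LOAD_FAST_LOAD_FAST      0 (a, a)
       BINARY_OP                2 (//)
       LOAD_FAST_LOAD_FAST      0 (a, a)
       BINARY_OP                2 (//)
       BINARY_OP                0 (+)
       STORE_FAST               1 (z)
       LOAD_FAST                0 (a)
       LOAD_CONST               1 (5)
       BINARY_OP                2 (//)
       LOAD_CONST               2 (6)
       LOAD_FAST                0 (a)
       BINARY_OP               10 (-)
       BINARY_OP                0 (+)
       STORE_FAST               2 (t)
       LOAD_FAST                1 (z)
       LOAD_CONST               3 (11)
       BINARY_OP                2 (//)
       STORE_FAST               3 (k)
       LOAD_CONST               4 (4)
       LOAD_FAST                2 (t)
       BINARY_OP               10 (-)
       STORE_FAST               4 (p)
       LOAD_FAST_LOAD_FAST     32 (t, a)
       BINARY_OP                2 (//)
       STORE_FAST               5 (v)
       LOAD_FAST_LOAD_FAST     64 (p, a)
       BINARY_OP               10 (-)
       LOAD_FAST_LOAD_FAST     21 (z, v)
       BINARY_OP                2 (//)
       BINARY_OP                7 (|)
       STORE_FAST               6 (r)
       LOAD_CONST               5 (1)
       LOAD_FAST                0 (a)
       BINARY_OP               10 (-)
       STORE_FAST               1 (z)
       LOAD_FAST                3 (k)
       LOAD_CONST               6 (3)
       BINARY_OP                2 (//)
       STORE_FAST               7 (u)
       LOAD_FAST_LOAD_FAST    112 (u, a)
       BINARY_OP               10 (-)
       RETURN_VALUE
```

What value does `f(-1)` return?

LOAD_FAST_LOAD_FAST a,a → push -1,-1. Stack: [-1, -1]
BINARY_OP // → -1 // -1 = 1. Stack: [1]
LOAD_FAST_LOAD_FAST a,a → push -1,-1. Stack: [1, -1, -1]
BINARY_OP // → -1 // -1 = 1. Stack: [1, 1]
BINARY_OP + → 1 + 1 = 2. Stack: [2]
STORE_FAST z → z=2. Stack: []
LOAD_FAST a → push -1. Stack: [-1]
LOAD_CONST → push 5. Stack: [-1, 5]
BINARY_OP // → -1 // 5 = -1. Stack: [-1]
LOAD_CONST → push 6. Stack: [-1, 6]
LOAD_FAST a → push -1. Stack: [-1, 6, -1]
BINARY_OP - → 6 - -1 = 7. Stack: [-1, 7]
BINARY_OP + → -1 + 7 = 6. Stack: [6]
STORE_FAST t → t=6. Stack: []
LOAD_FAST z → push 2. Stack: [2]
LOAD_CONST → push 11. Stack: [2, 11]
BINARY_OP // → 2 // 11 = 0. Stack: [0]
STORE_FAST k → k=0. Stack: []
LOAD_CONST → push 4. Stack: [4]
LOAD_FAST t → push 6. Stack: [4, 6]
BINARY_OP - → 4 - 6 = -2. Stack: [-2]
STORE_FAST p → p=-2. Stack: []
LOAD_FAST_LOAD_FAST t,a → push 6,-1. Stack: [6, -1]
BINARY_OP // → 6 // -1 = -6. Stack: [-6]
STORE_FAST v → v=-6. Stack: []
LOAD_FAST_LOAD_FAST p,a → push -2,-1. Stack: [-2, -1]
BINARY_OP - → -2 - -1 = -1. Stack: [-1]
LOAD_FAST_LOAD_FAST z,v → push 2,-6. Stack: [-1, 2, -6]
BINARY_OP // → 2 // -6 = -1. Stack: [-1, -1]
BINARY_OP | → -1 | -1 = -1. Stack: [-1]
STORE_FAST r → r=-1. Stack: []
LOAD_CONST → push 1. Stack: [1]
LOAD_FAST a → push -1. Stack: [1, -1]
BINARY_OP - → 1 - -1 = 2. Stack: [2]
STORE_FAST z → z=2. Stack: []
LOAD_FAST k → push 0. Stack: [0]
LOAD_CONST → push 3. Stack: [0, 3]
BINARY_OP // → 0 // 3 = 0. Stack: [0]
STORE_FAST u → u=0. Stack: []
LOAD_FAST_LOAD_FAST u,a → push 0,-1. Stack: [0, -1]
BINARY_OP - → 0 - -1 = 1. Stack: [1]
RETURN_VALUE → return 1.

1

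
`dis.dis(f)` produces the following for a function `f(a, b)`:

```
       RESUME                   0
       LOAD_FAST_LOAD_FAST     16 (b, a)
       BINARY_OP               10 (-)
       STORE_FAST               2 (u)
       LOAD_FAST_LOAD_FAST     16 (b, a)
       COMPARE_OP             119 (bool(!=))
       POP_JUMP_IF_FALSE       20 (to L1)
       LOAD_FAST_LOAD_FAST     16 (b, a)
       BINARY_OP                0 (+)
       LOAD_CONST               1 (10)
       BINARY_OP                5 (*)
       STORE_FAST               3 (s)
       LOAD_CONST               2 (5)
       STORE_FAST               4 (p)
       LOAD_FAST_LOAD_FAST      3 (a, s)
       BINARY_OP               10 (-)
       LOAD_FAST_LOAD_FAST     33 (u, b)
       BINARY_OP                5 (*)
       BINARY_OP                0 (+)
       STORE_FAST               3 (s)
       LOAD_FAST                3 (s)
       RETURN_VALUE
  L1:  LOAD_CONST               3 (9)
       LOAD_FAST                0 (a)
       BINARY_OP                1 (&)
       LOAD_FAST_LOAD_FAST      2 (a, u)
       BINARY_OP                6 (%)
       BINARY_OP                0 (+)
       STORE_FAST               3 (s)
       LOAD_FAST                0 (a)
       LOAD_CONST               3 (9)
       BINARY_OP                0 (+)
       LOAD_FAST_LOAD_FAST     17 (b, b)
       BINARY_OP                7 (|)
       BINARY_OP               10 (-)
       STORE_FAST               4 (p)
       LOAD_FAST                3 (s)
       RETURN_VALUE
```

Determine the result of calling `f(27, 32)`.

-403

LOAD_FAST_LOAD_FAST b,a → push 32,27. Stack: [32, 27]
BINARY_OP - → 32 - 27 = 5. Stack: [5]
STORE_FAST u → u=5. Stack: []
LOAD_FAST_LOAD_FAST b,a → push 32,27. Stack: [32, 27]
COMPARE_OP bool(!=) → 32 vs 27 = True. Stack: [True]
POP_JUMP_IF_FALSE → pop True; no jump. Stack: []
LOAD_FAST_LOAD_FAST b,a → push 32,27. Stack: [32, 27]
BINARY_OP + → 32 + 27 = 59. Stack: [59]
LOAD_CONST → push 10. Stack: [59, 10]
BINARY_OP * → 59 * 10 = 590. Stack: [590]
STORE_FAST s → s=590. Stack: []
LOAD_CONST → push 5. Stack: [5]
STORE_FAST p → p=5. Stack: []
LOAD_FAST_LOAD_FAST a,s → push 27,590. Stack: [27, 590]
BINARY_OP - → 27 - 590 = -563. Stack: [-563]
LOAD_FAST_LOAD_FAST u,b → push 5,32. Stack: [-563, 5, 32]
BINARY_OP * → 5 * 32 = 160. Stack: [-563, 160]
BINARY_OP + → -563 + 160 = -403. Stack: [-403]
STORE_FAST s → s=-403. Stack: []
LOAD_FAST s → push -403. Stack: [-403]
RETURN_VALUE → return -403.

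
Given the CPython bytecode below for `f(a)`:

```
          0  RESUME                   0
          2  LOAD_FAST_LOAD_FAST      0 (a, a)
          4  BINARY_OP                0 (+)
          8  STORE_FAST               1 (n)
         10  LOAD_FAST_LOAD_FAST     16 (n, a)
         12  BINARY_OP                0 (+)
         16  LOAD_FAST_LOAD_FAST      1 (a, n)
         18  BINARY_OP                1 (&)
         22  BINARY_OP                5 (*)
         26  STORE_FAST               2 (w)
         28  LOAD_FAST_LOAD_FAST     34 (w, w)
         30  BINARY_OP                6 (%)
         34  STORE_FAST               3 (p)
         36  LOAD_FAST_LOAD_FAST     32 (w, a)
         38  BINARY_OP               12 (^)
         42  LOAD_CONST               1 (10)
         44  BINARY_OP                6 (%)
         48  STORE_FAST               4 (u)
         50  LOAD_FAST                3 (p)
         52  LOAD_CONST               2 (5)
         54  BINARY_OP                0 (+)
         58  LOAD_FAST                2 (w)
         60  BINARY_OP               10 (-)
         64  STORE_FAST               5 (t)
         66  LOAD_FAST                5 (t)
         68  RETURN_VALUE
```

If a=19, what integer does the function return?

-109

LOAD_FAST_LOAD_FAST a,a → push 19,19. Stack: [19, 19]
BINARY_OP + → 19 + 19 = 38. Stack: [38]
STORE_FAST n → n=38. Stack: []
LOAD_FAST_LOAD_FAST n,a → push 38,19. Stack: [38, 19]
BINARY_OP + → 38 + 19 = 57. Stack: [57]
LOAD_FAST_LOAD_FAST a,n → push 19,38. Stack: [57, 19, 38]
BINARY_OP & → 19 & 38 = 2. Stack: [57, 2]
BINARY_OP * → 57 * 2 = 114. Stack: [114]
STORE_FAST w → w=114. Stack: []
LOAD_FAST_LOAD_FAST w,w → push 114,114. Stack: [114, 114]
BINARY_OP % → 114 % 114 = 0. Stack: [0]
STORE_FAST p → p=0. Stack: []
LOAD_FAST_LOAD_FAST w,a → push 114,19. Stack: [114, 19]
BINARY_OP ^ → 114 ^ 19 = 97. Stack: [97]
LOAD_CONST → push 10. Stack: [97, 10]
BINARY_OP % → 97 % 10 = 7. Stack: [7]
STORE_FAST u → u=7. Stack: []
LOAD_FAST p → push 0. Stack: [0]
LOAD_CONST → push 5. Stack: [0, 5]
BINARY_OP + → 0 + 5 = 5. Stack: [5]
LOAD_FAST w → push 114. Stack: [5, 114]
BINARY_OP - → 5 - 114 = -109. Stack: [-109]
STORE_FAST t → t=-109. Stack: []
LOAD_FAST t → push -109. Stack: [-109]
RETURN_VALUE → return -109.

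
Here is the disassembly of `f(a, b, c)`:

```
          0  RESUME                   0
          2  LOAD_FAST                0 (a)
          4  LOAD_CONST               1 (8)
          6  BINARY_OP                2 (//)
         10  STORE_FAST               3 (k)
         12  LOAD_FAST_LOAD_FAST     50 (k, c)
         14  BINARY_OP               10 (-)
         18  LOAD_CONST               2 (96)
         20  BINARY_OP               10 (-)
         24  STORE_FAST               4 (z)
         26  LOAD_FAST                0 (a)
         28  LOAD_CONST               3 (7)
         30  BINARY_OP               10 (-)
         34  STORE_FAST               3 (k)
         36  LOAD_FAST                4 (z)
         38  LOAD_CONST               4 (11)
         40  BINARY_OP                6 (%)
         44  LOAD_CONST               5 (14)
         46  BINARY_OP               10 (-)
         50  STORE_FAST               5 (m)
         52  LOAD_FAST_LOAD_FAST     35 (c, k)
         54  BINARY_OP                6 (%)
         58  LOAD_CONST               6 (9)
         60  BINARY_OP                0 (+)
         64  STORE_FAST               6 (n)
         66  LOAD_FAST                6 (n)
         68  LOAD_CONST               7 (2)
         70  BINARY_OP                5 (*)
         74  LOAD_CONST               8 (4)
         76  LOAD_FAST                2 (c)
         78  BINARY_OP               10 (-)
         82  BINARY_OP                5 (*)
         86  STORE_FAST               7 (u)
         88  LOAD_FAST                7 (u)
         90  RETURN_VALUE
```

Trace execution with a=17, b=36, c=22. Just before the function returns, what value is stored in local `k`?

LOAD_FAST a → push 17. Stack: [17]
LOAD_CONST → push 8. Stack: [17, 8]
BINARY_OP // → 17 // 8 = 2. Stack: [2]
STORE_FAST k → k=2. Stack: []
LOAD_FAST_LOAD_FAST k,c → push 2,22. Stack: [2, 22]
BINARY_OP - → 2 - 22 = -20. Stack: [-20]
LOAD_CONST → push 96. Stack: [-20, 96]
BINARY_OP - → -20 - 96 = -116. Stack: [-116]
STORE_FAST z → z=-116. Stack: []
LOAD_FAST a → push 17. Stack: [17]
LOAD_CONST → push 7. Stack: [17, 7]
BINARY_OP - → 17 - 7 = 10. Stack: [10]
STORE_FAST k → k=10. Stack: []
LOAD_FAST z → push -116. Stack: [-116]
LOAD_CONST → push 11. Stack: [-116, 11]
BINARY_OP % → -116 % 11 = 5. Stack: [5]
LOAD_CONST → push 14. Stack: [5, 14]
BINARY_OP - → 5 - 14 = -9. Stack: [-9]
STORE_FAST m → m=-9. Stack: []
LOAD_FAST_LOAD_FAST c,k → push 22,10. Stack: [22, 10]
BINARY_OP % → 22 % 10 = 2. Stack: [2]
LOAD_CONST → push 9. Stack: [2, 9]
BINARY_OP + → 2 + 9 = 11. Stack: [11]
STORE_FAST n → n=11. Stack: []
LOAD_FAST n → push 11. Stack: [11]
LOAD_CONST → push 2. Stack: [11, 2]
BINARY_OP * → 11 * 2 = 22. Stack: [22]
LOAD_CONST → push 4. Stack: [22, 4]
LOAD_FAST c → push 22. Stack: [22, 4, 22]
BINARY_OP - → 4 - 22 = -18. Stack: [22, -18]
BINARY_OP * → 22 * -18 = -396. Stack: [-396]
STORE_FAST u → u=-396. Stack: []
LOAD_FAST u → push -396. Stack: [-396]
RETURN_VALUE → return -396.

10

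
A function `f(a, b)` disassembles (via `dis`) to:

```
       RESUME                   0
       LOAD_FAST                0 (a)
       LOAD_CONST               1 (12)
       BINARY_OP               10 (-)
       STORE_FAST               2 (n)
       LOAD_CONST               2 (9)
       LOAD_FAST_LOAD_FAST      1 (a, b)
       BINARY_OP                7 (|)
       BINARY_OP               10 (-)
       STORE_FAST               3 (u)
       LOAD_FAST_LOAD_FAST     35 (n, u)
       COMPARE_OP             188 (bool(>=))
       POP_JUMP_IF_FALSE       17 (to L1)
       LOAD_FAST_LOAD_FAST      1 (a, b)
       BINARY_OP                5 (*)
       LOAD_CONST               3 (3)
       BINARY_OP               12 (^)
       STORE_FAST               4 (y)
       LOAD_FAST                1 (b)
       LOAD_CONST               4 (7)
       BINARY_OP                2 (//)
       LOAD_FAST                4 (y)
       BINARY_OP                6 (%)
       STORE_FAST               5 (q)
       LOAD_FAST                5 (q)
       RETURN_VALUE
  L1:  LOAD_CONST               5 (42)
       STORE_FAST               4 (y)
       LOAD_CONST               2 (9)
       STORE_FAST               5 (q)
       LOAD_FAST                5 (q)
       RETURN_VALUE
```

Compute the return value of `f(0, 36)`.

2

LOAD_FAST a → push 0. Stack: [0]
LOAD_CONST → push 12. Stack: [0, 12]
BINARY_OP - → 0 - 12 = -12. Stack: [-12]
STORE_FAST n → n=-12. Stack: []
LOAD_CONST → push 9. Stack: [9]
LOAD_FAST_LOAD_FAST a,b → push 0,36. Stack: [9, 0, 36]
BINARY_OP | → 0 | 36 = 36. Stack: [9, 36]
BINARY_OP - → 9 - 36 = -27. Stack: [-27]
STORE_FAST u → u=-27. Stack: []
LOAD_FAST_LOAD_FAST n,u → push -12,-27. Stack: [-12, -27]
COMPARE_OP bool(>=) → -12 vs -27 = True. Stack: [True]
POP_JUMP_IF_FALSE → pop True; no jump. Stack: []
LOAD_FAST_LOAD_FAST a,b → push 0,36. Stack: [0, 36]
BINARY_OP * → 0 * 36 = 0. Stack: [0]
LOAD_CONST → push 3. Stack: [0, 3]
BINARY_OP ^ → 0 ^ 3 = 3. Stack: [3]
STORE_FAST y → y=3. Stack: []
LOAD_FAST b → push 36. Stack: [36]
LOAD_CONST → push 7. Stack: [36, 7]
BINARY_OP // → 36 // 7 = 5. Stack: [5]
LOAD_FAST y → push 3. Stack: [5, 3]
BINARY_OP % → 5 % 3 = 2. Stack: [2]
STORE_FAST q → q=2. Stack: []
LOAD_FAST q → push 2. Stack: [2]
RETURN_VALUE → return 2.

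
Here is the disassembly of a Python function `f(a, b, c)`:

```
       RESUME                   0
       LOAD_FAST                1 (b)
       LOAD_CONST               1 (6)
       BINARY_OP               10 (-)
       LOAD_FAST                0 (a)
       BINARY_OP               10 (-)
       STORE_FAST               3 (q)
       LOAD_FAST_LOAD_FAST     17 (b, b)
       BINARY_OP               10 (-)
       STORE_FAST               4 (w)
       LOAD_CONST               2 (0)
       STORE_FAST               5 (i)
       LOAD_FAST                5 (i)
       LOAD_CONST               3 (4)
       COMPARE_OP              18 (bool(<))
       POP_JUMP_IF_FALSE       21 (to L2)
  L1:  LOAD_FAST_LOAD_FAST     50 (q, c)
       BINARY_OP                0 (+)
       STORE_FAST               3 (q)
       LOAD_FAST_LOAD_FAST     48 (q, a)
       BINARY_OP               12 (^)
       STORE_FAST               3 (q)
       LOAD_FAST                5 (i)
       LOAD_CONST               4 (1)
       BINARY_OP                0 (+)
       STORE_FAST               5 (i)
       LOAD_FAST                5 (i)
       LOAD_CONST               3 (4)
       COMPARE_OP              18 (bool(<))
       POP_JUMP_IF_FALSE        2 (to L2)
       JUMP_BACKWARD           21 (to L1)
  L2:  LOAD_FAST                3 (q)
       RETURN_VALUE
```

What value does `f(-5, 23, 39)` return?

LOAD_FAST b → push 23
LOAD_CONST → push 6
BINARY_OP - → 23 - 6 = 17
LOAD_FAST a → push -5
BINARY_OP - → 17 - -5 = 22
STORE_FAST q → q=22
LOAD_FAST_LOAD_FAST b,b → push 23,23
BINARY_OP - → 23 - 23 = 0
STORE_FAST w → w=0
LOAD_CONST → push 0
STORE_FAST i → i=0
LOAD_FAST i → push 0
LOAD_CONST → push 4
COMPARE_OP bool(<) → 0 vs 4 = True
POP_JUMP_IF_FALSE → pop True; no jump
LOAD_FAST_LOAD_FAST q,c → push 22,39
BINARY_OP + → 22 + 39 = 61
STORE_FAST q → q=61
LOAD_FAST_LOAD_FAST q,a → push 61,-5
BINARY_OP ^ → 61 ^ -5 = -58
STORE_FAST q → q=-58
LOAD_FAST i → push 0
LOAD_CONST → push 1
BINARY_OP + → 0 + 1 = 1
STORE_FAST i → i=1
LOAD_FAST i → push 1
LOAD_CONST → push 4
COMPARE_OP bool(<) → 1 vs 4 = True
POP_JUMP_IF_FALSE → pop True; no jump
LOAD_FAST_LOAD_FAST q,c → push -58,39
BINARY_OP + → -58 + 39 = -19
STORE_FAST q → q=-19
LOAD_FAST_LOAD_FAST q,a → push -19,-5
BINARY_OP ^ → -19 ^ -5 = 22
STORE_FAST q → q=22
LOAD_FAST i → push 1
LOAD_CONST → push 1
BINARY_OP + → 1 + 1 = 2
STORE_FAST i → i=2
LOAD_FAST i → push 2
LOAD_CONST → push 4
COMPARE_OP bool(<) → 2 vs 4 = True
POP_JUMP_IF_FALSE → pop True; no jump
LOAD_FAST_LOAD_FAST q,c → push 22,39
BINARY_OP + → 22 + 39 = 61
STORE_FAST q → q=61
LOAD_FAST_LOAD_FAST q,a → push 61,-5
BINARY_OP ^ → 61 ^ -5 = -58
STORE_FAST q → q=-58
LOAD_FAST i → push 2
LOAD_CONST → push 1
BINARY_OP + → 2 + 1 = 3
STORE_FAST i → i=3
LOAD_FAST i → push 3
LOAD_CONST → push 4
COMPARE_OP bool(<) → 3 vs 4 = True
POP_JUMP_IF_FALSE → pop True; no jump
LOAD_FAST_LOAD_FAST q,c → push -58,39
BINARY_OP + → -58 + 39 = -19
STORE_FAST q → q=-19
LOAD_FAST_LOAD_FAST q,a → push -19,-5
BINARY_OP ^ → -19 ^ -5 = 22
STORE_FAST q → q=22
LOAD_FAST i → push 3
LOAD_CONST → push 1
BINARY_OP + → 3 + 1 = 4
STORE_FAST i → i=4
LOAD_FAST i → push 4
LOAD_CONST → push 4
COMPARE_OP bool(<) → 4 vs 4 = False
POP_JUMP_IF_FALSE → pop False; jump
LOAD_FAST q → push 22
RETURN_VALUE → return 22.

22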